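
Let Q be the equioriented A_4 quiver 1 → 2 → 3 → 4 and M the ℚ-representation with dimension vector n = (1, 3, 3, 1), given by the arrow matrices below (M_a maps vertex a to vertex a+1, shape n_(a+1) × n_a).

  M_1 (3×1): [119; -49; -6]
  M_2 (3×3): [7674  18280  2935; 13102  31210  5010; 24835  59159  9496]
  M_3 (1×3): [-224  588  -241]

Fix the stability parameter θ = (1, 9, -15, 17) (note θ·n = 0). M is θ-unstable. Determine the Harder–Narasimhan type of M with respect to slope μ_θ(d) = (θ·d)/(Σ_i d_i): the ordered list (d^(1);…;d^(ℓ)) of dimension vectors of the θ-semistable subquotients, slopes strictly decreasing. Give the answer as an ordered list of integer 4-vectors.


Barcode: M ≅ I[1,4], I[2,2], I[2,3], I[3,3]. HN layers by μ_θ (5 steps, strictly decreasing):
  μ^(1)=17; μ^(2)=9; μ^(3)=-5/3; μ^(4)=-3; μ^(5)=-15

((0, 0, 0, 1); (0, 1, 0, 0); (1, 1, 1, 0); (0, 1, 1, 0); (0, 0, 1, 0))


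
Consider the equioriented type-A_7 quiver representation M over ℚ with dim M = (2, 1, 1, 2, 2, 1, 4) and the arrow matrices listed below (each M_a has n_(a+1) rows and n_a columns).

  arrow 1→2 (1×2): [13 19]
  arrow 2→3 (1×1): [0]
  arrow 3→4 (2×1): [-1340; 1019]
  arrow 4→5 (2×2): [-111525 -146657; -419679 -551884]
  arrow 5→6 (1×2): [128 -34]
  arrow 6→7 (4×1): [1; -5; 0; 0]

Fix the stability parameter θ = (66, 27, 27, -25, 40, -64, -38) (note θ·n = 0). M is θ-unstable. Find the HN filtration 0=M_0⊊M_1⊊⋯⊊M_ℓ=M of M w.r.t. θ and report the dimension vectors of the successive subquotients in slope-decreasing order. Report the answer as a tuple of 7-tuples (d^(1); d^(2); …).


Barcode: M ≅ I[1,1], I[1,2], I[3,5], I[4,7], I[7,7]^3. HN layers by μ_θ (7 steps, strictly decreasing):
  μ^(1)=66; μ^(2)=93/2; μ^(3)=40; μ^(4)=1; μ^(5)=-62/3; μ^(6)=-25; μ^(7)=-38

((1, 0, 0, 0, 0, 0, 0); (1, 1, 0, 0, 0, 0, 0); (0, 0, 0, 0, 1, 0, 0); (0, 0, 1, 1, 0, 0, 0); (0, 0, 0, 0, 1, 1, 1); (0, 0, 0, 1, 0, 0, 0); (0, 0, 0, 0, 0, 0, 3))


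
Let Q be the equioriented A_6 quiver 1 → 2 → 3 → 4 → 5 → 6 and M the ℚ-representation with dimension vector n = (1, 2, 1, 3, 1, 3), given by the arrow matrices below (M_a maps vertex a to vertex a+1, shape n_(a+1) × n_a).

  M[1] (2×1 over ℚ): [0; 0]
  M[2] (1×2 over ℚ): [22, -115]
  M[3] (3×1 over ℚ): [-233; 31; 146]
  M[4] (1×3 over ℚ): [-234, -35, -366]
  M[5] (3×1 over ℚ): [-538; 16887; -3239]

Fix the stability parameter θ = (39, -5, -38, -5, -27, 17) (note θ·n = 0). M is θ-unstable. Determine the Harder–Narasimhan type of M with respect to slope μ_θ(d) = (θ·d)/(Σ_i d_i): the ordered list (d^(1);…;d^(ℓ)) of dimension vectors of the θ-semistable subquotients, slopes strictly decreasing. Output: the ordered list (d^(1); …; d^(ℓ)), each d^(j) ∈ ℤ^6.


Barcode: M ≅ I[1,1], I[2,2], I[2,6], I[4,4]^2, I[6,6]^2. HN layers by μ_θ (5 steps, strictly decreasing):
  μ^(1)=39; μ^(2)=17; μ^(3)=-5; μ^(4)=-16; μ^(5)=-43/2

((1, 0, 0, 0, 0, 0); (0, 0, 0, 0, 0, 3); (0, 1, 0, 2, 0, 0); (0, 0, 0, 1, 1, 0); (0, 1, 1, 0, 0, 0))


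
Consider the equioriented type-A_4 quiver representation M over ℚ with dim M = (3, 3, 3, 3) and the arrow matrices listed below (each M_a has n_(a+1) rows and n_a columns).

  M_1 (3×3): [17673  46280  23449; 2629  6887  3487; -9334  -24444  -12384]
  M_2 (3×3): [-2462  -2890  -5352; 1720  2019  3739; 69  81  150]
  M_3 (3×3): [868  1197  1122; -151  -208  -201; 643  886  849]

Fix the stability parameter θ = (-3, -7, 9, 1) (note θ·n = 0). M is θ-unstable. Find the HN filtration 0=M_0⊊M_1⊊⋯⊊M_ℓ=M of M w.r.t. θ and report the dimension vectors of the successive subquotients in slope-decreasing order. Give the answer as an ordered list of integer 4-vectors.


Via rank(M_{q-1}∘⋯∘M_p): M ≅ I[1,2], I[1,4]^2, I[3,3], I[4,4].
μ_θ-semistable layers: μ^(1)=9; μ^(2)=5; μ^(3)=1; μ^(4)=-5

((0, 0, 1, 0); (0, 0, 2, 2); (0, 0, 0, 1); (3, 3, 0, 0))


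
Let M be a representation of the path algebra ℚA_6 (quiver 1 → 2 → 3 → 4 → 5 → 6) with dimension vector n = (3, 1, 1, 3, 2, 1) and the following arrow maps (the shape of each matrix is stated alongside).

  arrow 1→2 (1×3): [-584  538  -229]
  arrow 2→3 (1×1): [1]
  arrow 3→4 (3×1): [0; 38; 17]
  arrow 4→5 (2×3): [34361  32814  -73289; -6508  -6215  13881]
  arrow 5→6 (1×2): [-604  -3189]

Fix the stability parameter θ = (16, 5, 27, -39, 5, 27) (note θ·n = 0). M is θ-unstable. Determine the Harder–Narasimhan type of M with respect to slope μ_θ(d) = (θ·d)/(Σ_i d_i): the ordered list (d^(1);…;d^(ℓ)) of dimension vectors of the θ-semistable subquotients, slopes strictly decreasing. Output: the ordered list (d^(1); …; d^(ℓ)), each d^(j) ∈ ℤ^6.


Via rank(M_{q-1}∘⋯∘M_p): M ≅ I[1,1]^2, I[1,6], I[4,4], I[4,5].
μ_θ-semistable layers: μ^(1)=27; μ^(2)=16; μ^(3)=5; μ^(4)=9/4; μ^(5)=-39

((0, 0, 0, 0, 0, 1); (2, 0, 0, 0, 0, 0); (0, 0, 0, 0, 2, 0); (1, 1, 1, 1, 0, 0); (0, 0, 0, 2, 0, 0))


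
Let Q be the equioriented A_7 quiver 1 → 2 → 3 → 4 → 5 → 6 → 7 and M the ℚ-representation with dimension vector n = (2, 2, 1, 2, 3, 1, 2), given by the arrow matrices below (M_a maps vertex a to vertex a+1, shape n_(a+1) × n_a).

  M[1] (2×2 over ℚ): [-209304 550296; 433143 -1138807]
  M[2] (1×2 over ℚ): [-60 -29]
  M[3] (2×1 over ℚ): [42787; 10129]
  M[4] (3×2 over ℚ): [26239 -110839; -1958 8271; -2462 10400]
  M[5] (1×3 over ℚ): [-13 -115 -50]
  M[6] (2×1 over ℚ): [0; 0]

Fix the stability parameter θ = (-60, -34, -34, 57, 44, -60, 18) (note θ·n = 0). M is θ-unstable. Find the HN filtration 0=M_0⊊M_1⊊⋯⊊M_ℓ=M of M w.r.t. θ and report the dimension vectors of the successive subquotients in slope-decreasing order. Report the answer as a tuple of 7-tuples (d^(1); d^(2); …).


Barcode: M ≅ I[1,1], I[1,6], I[2,2], I[4,5], I[5,5], I[7,7]^2. HN layers by μ_θ (6 steps, strictly decreasing):
  μ^(1)=101/2; μ^(2)=44; μ^(3)=18; μ^(4)=41/3; μ^(5)=-34; μ^(6)=-60

((0, 0, 0, 1, 1, 0, 0); (0, 0, 0, 0, 1, 0, 0); (0, 0, 0, 0, 0, 0, 2); (0, 0, 0, 1, 1, 1, 0); (0, 2, 1, 0, 0, 0, 0); (2, 0, 0, 0, 0, 0, 0))


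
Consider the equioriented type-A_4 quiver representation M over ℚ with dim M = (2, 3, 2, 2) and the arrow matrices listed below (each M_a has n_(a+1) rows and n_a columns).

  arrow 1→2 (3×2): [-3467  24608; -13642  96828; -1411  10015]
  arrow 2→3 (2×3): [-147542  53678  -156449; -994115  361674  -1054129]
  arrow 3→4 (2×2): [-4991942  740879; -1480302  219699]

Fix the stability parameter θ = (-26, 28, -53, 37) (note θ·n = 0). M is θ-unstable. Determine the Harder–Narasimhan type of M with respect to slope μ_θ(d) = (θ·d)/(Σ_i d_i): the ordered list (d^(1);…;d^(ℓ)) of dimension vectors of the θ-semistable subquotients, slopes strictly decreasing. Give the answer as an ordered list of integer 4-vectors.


Barcode: M ≅ I[1,3], I[1,4], I[2,2], I[4,4]. HN layers by μ_θ (4 steps, strictly decreasing):
  μ^(1)=37; μ^(2)=28; μ^(3)=-25/2; μ^(4)=-26

((0, 0, 0, 2); (0, 1, 0, 0); (0, 2, 2, 0); (2, 0, 0, 0))


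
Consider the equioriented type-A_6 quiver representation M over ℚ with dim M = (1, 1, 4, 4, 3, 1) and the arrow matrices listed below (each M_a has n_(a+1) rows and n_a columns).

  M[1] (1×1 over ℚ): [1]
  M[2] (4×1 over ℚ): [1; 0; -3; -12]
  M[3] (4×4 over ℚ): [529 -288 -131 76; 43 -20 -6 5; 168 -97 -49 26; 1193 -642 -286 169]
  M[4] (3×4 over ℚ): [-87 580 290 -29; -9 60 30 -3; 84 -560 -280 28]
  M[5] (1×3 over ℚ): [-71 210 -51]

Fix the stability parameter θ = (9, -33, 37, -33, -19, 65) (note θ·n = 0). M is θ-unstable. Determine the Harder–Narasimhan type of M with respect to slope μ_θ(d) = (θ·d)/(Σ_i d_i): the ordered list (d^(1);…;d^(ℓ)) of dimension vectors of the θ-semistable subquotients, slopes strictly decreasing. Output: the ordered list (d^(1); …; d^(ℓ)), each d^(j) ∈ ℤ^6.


Barcode: M ≅ I[1,6], I[3,4]^3, I[5,5]^2. HN layers by μ_θ (5 steps, strictly decreasing):
  μ^(1)=65; μ^(2)=2; μ^(3)=-5; μ^(4)=-12; μ^(5)=-19

((0, 0, 0, 0, 0, 1); (0, 0, 3, 3, 0, 0); (0, 0, 1, 1, 1, 0); (1, 1, 0, 0, 0, 0); (0, 0, 0, 0, 2, 0))


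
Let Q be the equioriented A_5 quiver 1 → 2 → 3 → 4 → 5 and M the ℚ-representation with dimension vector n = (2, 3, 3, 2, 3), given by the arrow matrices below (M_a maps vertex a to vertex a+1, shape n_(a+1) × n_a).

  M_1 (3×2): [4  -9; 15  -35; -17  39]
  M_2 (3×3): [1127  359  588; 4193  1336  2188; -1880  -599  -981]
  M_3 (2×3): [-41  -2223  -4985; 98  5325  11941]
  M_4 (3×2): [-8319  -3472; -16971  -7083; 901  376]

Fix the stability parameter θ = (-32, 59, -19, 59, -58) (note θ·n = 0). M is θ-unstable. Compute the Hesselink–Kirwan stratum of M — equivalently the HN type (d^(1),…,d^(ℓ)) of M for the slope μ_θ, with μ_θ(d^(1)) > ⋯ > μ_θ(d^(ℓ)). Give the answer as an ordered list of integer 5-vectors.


Interval decomposition of M: I[1,5]^2, I[2,3], I[5,5].
HN type (ℓ=4): μ^(1)=20; μ^(2)=41/4; μ^(3)=-32; μ^(4)=-58

((0, 1, 1, 0, 0); (0, 2, 2, 2, 2); (2, 0, 0, 0, 0); (0, 0, 0, 0, 1))


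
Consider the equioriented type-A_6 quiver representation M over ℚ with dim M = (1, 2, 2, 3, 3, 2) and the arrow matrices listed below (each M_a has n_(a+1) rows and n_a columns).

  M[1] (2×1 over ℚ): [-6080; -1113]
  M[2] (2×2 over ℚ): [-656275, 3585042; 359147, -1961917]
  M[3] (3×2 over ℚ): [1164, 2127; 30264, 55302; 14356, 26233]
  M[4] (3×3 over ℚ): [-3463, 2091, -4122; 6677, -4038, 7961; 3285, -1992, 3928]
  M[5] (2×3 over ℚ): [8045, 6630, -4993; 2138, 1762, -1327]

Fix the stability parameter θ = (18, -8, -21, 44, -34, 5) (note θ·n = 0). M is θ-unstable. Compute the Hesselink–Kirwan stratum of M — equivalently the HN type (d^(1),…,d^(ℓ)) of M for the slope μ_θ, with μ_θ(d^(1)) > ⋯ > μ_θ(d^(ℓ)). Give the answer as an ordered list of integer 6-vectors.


Interval decomposition of M: I[1,6], I[2,3], I[4,5], I[4,6].
HN type (ℓ=3): μ^(1)=5; μ^(2)=-11/3; μ^(3)=-29/2

((0, 0, 0, 3, 3, 2); (1, 1, 1, 0, 0, 0); (0, 1, 1, 0, 0, 0))


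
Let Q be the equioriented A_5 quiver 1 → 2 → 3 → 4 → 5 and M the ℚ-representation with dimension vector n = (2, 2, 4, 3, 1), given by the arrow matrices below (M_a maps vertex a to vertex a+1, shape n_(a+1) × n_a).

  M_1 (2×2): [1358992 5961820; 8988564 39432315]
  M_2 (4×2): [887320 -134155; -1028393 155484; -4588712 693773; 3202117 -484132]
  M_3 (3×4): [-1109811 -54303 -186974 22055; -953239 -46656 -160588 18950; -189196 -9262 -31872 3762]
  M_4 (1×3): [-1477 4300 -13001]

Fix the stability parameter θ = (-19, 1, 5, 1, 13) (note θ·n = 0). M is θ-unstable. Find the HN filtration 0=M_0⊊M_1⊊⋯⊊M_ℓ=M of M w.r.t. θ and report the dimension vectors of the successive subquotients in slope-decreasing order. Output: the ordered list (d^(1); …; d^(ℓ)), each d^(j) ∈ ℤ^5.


Barcode: M ≅ I[1,1], I[1,5], I[2,3], I[3,4]^2. HN layers by μ_θ (5 steps, strictly decreasing):
  μ^(1)=13; μ^(2)=5; μ^(3)=3; μ^(4)=1; μ^(5)=-19

((0, 0, 0, 0, 1); (0, 0, 1, 0, 0); (0, 0, 3, 3, 0); (0, 2, 0, 0, 0); (2, 0, 0, 0, 0))


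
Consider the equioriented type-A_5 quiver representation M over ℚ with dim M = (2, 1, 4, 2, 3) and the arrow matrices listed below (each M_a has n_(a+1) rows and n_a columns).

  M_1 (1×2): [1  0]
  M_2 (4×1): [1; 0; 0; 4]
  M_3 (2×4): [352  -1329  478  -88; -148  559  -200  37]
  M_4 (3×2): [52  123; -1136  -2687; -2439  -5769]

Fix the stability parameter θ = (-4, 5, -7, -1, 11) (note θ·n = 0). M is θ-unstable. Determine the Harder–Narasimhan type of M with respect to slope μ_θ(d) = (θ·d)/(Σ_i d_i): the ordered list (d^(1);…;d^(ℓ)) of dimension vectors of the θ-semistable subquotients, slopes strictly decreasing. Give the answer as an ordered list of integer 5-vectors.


Barcode: M ≅ I[1,1], I[1,3], I[3,3], I[3,5]^2, I[5,5]. HN layers by μ_θ (4 steps, strictly decreasing):
  μ^(1)=11; μ^(2)=-1; μ^(3)=-4; μ^(4)=-7

((0, 0, 0, 0, 3); (0, 1, 1, 2, 0); (2, 0, 0, 0, 0); (0, 0, 3, 0, 0))


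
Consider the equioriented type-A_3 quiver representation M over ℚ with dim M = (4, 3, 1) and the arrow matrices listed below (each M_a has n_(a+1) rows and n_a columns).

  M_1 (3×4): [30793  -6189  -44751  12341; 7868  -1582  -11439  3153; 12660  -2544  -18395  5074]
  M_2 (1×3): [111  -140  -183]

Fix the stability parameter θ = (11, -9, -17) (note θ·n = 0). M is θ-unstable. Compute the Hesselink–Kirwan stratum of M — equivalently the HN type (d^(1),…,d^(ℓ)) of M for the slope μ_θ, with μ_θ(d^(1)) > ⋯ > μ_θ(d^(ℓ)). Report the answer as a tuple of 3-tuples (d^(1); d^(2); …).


Via rank(M_{q-1}∘⋯∘M_p): M ≅ I[1,1], I[1,2]^2, I[1,3].
μ_θ-semistable layers: μ^(1)=11; μ^(2)=1; μ^(3)=-5

((1, 0, 0); (2, 2, 0); (1, 1, 1))


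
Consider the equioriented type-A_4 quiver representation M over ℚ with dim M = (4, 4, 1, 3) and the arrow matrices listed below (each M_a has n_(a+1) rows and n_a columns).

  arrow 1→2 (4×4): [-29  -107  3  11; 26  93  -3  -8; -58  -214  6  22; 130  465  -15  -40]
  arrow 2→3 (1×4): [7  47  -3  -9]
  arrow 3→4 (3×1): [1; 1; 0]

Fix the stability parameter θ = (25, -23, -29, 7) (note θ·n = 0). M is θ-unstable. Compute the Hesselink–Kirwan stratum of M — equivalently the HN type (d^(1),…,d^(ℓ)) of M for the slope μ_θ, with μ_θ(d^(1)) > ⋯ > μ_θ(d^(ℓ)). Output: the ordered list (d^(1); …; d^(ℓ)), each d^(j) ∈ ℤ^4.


Via rank(M_{q-1}∘⋯∘M_p): M ≅ I[1,1]^2, I[1,2], I[1,4], I[2,2]^2, I[4,4]^2.
μ_θ-semistable layers: μ^(1)=25; μ^(2)=7; μ^(3)=1; μ^(4)=-9; μ^(5)=-23

((2, 0, 0, 0); (0, 0, 0, 3); (1, 1, 0, 0); (1, 1, 1, 0); (0, 2, 0, 0))


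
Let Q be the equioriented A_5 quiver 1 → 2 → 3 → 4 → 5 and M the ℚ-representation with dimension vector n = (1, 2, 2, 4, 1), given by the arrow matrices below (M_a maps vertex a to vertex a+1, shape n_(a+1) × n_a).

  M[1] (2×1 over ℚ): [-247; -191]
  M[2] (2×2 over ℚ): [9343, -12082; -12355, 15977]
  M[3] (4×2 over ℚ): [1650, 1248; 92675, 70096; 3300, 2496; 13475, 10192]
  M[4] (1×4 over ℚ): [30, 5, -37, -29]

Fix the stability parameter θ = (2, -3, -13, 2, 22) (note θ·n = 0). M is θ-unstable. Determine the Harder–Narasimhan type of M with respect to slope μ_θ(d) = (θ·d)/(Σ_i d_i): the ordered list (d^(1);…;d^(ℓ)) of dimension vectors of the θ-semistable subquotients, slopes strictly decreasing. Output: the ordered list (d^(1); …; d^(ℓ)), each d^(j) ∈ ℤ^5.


Interval decomposition of M: I[1,4], I[2,3], I[4,4]^2, I[4,5].
HN type (ℓ=4): μ^(1)=22; μ^(2)=2; μ^(3)=-14/3; μ^(4)=-8

((0, 0, 0, 0, 1); (0, 0, 0, 4, 0); (1, 1, 1, 0, 0); (0, 1, 1, 0, 0))


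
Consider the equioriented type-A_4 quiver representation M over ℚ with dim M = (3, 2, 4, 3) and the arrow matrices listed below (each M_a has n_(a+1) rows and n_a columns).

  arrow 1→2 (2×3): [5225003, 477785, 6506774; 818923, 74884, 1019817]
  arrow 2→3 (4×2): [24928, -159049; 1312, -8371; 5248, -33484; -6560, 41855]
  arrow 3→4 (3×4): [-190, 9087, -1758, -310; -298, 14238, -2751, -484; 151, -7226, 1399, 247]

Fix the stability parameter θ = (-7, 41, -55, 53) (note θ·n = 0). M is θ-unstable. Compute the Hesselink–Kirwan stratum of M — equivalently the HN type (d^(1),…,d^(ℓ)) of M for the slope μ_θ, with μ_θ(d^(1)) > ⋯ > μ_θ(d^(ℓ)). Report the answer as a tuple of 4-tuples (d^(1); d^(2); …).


Via rank(M_{q-1}∘⋯∘M_p): M ≅ I[1,1], I[1,2], I[1,4], I[3,3], I[3,4]^2.
μ_θ-semistable layers: μ^(1)=53; μ^(2)=41; μ^(3)=-7; μ^(4)=-55

((0, 0, 0, 3); (0, 1, 0, 0); (3, 1, 1, 0); (0, 0, 3, 0))


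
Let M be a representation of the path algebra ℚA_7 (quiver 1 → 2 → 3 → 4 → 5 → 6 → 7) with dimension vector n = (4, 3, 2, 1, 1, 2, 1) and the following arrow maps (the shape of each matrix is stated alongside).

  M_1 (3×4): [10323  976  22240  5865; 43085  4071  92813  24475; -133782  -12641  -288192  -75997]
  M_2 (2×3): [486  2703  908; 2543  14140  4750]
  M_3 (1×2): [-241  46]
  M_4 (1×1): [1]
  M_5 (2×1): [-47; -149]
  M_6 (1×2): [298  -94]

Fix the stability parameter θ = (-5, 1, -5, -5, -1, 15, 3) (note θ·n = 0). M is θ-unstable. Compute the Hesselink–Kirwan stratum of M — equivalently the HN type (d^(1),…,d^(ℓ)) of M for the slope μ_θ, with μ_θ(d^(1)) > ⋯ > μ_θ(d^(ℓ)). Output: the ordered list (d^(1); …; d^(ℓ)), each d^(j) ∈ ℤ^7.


Via rank(M_{q-1}∘⋯∘M_p): M ≅ I[1,1], I[1,2], I[1,3], I[1,6], I[6,7].
μ_θ-semistable layers: μ^(1)=15; μ^(2)=9; μ^(3)=1; μ^(4)=-1; μ^(5)=-2; μ^(6)=-3; μ^(7)=-5

((0, 0, 0, 0, 0, 1, 0); (0, 0, 0, 0, 0, 1, 1); (0, 1, 0, 0, 0, 0, 0); (0, 0, 0, 0, 1, 0, 0); (0, 1, 1, 0, 0, 0, 0); (0, 1, 1, 1, 0, 0, 0); (4, 0, 0, 0, 0, 0, 0))


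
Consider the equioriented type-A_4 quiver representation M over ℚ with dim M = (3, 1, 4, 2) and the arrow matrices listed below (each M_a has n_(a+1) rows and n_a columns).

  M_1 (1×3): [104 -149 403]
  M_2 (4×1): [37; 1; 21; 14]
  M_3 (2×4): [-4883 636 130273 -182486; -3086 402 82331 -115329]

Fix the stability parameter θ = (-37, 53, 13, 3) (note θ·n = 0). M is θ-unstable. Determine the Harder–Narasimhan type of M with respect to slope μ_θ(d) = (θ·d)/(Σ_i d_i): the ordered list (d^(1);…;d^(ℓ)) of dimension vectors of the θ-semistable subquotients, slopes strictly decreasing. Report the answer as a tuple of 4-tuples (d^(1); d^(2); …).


Interval decomposition of M: I[1,1]^2, I[1,4], I[3,3]^2, I[3,4].
HN type (ℓ=4): μ^(1)=23; μ^(2)=13; μ^(3)=8; μ^(4)=-37

((0, 1, 1, 1); (0, 0, 2, 0); (0, 0, 1, 1); (3, 0, 0, 0))


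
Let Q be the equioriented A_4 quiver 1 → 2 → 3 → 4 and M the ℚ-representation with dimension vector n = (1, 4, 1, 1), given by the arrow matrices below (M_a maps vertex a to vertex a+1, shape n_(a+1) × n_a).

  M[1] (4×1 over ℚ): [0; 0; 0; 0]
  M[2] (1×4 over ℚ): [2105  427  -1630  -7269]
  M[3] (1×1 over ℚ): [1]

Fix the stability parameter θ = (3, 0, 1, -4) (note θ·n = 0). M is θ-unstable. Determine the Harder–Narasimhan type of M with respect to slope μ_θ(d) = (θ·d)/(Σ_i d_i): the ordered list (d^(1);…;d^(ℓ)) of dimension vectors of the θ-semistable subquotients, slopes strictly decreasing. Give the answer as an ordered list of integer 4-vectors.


Barcode: M ≅ I[1,1], I[2,2]^3, I[2,4]. HN layers by μ_θ (3 steps, strictly decreasing):
  μ^(1)=3; μ^(2)=0; μ^(3)=-1

((1, 0, 0, 0); (0, 3, 0, 0); (0, 1, 1, 1))


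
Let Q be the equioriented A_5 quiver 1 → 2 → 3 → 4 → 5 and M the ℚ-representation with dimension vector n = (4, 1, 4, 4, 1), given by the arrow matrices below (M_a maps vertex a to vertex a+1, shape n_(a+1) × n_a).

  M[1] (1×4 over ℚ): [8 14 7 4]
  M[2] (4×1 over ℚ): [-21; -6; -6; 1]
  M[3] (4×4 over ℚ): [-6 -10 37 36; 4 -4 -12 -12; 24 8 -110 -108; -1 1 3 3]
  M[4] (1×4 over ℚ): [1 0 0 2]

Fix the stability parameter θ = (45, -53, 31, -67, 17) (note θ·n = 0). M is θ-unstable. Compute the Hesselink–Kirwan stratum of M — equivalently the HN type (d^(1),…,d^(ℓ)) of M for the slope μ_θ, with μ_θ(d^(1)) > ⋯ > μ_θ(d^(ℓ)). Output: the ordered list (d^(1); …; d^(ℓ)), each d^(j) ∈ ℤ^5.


Via rank(M_{q-1}∘⋯∘M_p): M ≅ I[1,1]^3, I[1,3], I[3,3], I[3,4], I[3,5], I[4,4]^2.
μ_θ-semistable layers: μ^(1)=45; μ^(2)=31; μ^(3)=17; μ^(4)=-4; μ^(5)=-18; μ^(6)=-67

((3, 0, 0, 0, 0); (0, 0, 2, 0, 0); (0, 0, 0, 0, 1); (1, 1, 0, 0, 0); (0, 0, 2, 2, 0); (0, 0, 0, 2, 0))


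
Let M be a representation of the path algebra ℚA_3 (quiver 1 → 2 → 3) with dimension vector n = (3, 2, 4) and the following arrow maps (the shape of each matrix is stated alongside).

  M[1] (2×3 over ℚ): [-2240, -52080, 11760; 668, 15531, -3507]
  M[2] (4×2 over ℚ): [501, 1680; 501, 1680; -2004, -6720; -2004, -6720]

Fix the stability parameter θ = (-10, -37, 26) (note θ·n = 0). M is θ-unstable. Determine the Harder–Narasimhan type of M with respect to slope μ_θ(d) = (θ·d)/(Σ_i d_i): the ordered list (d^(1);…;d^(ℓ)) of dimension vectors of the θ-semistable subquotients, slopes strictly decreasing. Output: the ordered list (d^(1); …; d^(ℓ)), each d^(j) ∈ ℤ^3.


Interval decomposition of M: I[1,1]^2, I[1,2], I[2,3], I[3,3]^3.
HN type (ℓ=4): μ^(1)=26; μ^(2)=-10; μ^(3)=-47/2; μ^(4)=-37

((0, 0, 4); (2, 0, 0); (1, 1, 0); (0, 1, 0))


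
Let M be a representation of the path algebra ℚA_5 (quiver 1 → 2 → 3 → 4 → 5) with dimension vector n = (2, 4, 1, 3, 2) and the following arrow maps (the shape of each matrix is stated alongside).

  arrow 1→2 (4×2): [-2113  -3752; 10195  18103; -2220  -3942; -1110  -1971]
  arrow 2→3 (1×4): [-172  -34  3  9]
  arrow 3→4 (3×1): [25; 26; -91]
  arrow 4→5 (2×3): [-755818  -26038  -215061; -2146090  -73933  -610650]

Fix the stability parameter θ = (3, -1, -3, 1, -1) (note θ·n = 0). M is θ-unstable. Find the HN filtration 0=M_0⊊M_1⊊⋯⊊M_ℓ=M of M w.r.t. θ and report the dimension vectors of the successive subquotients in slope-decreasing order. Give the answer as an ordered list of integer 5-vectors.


Via rank(M_{q-1}∘⋯∘M_p): M ≅ I[1,2], I[1,5], I[2,2]^2, I[4,4], I[4,5].
μ_θ-semistable layers: μ^(1)=1; μ^(2)=0; μ^(3)=-1/3; μ^(4)=-1

((1, 1, 0, 1, 0); (0, 0, 0, 2, 2); (1, 1, 1, 0, 0); (0, 2, 0, 0, 0))


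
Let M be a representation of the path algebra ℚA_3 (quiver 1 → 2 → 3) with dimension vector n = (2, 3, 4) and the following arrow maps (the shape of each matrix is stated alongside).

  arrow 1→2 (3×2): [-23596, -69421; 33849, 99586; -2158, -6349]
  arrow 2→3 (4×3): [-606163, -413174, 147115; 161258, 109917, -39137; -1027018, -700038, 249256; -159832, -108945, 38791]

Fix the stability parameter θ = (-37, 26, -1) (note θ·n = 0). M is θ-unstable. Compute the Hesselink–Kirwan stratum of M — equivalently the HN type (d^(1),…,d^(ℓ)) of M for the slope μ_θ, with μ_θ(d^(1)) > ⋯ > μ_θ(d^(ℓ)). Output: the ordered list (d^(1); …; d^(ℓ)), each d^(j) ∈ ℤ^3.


Via rank(M_{q-1}∘⋯∘M_p): M ≅ I[1,2], I[1,3], I[2,3], I[3,3]^2.
μ_θ-semistable layers: μ^(1)=26; μ^(2)=25/2; μ^(3)=-1; μ^(4)=-37

((0, 1, 0); (0, 2, 2); (0, 0, 2); (2, 0, 0))


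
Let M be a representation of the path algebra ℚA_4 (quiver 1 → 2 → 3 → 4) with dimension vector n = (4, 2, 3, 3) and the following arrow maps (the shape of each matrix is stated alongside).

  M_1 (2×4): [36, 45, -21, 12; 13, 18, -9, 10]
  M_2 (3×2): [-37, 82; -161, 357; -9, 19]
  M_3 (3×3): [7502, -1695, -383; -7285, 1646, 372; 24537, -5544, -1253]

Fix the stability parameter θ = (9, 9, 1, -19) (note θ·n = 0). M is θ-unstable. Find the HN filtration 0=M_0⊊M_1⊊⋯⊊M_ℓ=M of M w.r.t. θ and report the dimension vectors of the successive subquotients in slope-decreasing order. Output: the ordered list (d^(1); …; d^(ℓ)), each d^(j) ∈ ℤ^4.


Via rank(M_{q-1}∘⋯∘M_p): M ≅ I[1,1]^2, I[1,4]^2, I[3,4].
μ_θ-semistable layers: μ^(1)=9; μ^(2)=0; μ^(3)=-9

((2, 0, 0, 0); (2, 2, 2, 2); (0, 0, 1, 1))


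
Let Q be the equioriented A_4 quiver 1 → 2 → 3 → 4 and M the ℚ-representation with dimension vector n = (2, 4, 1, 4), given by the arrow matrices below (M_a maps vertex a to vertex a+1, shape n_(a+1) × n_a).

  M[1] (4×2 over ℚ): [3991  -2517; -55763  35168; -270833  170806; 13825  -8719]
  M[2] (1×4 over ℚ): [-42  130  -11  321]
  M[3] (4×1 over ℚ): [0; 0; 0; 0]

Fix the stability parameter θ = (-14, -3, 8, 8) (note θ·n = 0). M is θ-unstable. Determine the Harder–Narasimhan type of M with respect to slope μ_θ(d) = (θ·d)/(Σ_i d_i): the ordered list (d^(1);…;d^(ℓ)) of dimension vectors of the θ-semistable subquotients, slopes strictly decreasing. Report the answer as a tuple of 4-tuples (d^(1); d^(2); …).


Interval decomposition of M: I[1,2], I[1,3], I[2,2]^2, I[4,4]^4.
HN type (ℓ=3): μ^(1)=8; μ^(2)=-3; μ^(3)=-14

((0, 0, 1, 4); (0, 4, 0, 0); (2, 0, 0, 0))


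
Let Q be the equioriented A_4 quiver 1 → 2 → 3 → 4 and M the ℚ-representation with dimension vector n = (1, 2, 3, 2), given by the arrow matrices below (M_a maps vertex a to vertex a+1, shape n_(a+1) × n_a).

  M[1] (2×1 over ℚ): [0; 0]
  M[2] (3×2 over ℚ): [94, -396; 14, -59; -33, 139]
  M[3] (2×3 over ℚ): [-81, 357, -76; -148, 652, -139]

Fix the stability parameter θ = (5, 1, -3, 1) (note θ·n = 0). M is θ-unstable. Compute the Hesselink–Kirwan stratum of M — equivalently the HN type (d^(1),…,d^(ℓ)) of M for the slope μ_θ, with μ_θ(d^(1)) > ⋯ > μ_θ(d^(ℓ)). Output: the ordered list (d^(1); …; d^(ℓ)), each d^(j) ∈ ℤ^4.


Via rank(M_{q-1}∘⋯∘M_p): M ≅ I[1,1], I[2,4]^2, I[3,3].
μ_θ-semistable layers: μ^(1)=5; μ^(2)=1; μ^(3)=-1; μ^(4)=-3

((1, 0, 0, 0); (0, 0, 0, 2); (0, 2, 2, 0); (0, 0, 1, 0))


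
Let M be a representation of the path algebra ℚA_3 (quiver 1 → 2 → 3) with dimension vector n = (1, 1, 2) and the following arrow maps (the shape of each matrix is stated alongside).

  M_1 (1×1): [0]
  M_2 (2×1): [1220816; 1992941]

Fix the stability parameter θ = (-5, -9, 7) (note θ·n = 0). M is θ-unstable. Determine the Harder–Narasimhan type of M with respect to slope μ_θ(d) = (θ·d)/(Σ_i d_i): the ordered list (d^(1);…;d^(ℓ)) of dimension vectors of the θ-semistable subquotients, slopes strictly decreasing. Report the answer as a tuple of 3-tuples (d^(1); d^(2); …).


Barcode: M ≅ I[1,1], I[2,3], I[3,3]. HN layers by μ_θ (3 steps, strictly decreasing):
  μ^(1)=7; μ^(2)=-5; μ^(3)=-9

((0, 0, 2); (1, 0, 0); (0, 1, 0))


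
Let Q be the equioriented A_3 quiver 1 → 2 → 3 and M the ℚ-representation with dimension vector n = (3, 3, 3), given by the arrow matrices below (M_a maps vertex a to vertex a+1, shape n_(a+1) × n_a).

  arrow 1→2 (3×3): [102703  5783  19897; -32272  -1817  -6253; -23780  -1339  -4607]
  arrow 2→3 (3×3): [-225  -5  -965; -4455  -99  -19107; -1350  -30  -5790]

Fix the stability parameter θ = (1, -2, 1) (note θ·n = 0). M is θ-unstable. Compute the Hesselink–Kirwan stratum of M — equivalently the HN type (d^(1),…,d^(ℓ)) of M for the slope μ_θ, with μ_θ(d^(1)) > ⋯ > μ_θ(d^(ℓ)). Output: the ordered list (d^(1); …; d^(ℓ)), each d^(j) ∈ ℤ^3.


Interval decomposition of M: I[1,1], I[1,2], I[1,3], I[2,2], I[3,3]^2.
HN type (ℓ=3): μ^(1)=1; μ^(2)=-1/2; μ^(3)=-2

((1, 0, 3); (2, 2, 0); (0, 1, 0))


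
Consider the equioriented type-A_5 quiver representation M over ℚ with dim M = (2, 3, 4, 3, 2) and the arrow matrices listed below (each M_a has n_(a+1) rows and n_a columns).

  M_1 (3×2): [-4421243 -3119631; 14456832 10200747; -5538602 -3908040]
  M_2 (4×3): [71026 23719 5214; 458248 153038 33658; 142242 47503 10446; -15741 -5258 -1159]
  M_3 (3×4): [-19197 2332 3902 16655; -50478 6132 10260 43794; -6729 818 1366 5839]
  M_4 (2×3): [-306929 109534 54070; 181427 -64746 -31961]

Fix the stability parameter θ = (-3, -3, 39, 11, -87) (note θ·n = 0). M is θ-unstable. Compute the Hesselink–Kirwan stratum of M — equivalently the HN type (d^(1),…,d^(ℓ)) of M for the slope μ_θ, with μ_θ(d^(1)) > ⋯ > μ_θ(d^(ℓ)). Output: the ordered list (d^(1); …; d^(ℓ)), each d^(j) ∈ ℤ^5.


Interval decomposition of M: I[1,3], I[1,5], I[2,5], I[3,3], I[4,4].
HN type (ℓ=5): μ^(1)=39; μ^(2)=11; μ^(3)=-3; μ^(4)=-43/5; μ^(5)=-10

((0, 0, 2, 0, 0); (0, 0, 0, 1, 0); (1, 1, 0, 0, 0); (1, 1, 1, 1, 1); (0, 1, 1, 1, 1))


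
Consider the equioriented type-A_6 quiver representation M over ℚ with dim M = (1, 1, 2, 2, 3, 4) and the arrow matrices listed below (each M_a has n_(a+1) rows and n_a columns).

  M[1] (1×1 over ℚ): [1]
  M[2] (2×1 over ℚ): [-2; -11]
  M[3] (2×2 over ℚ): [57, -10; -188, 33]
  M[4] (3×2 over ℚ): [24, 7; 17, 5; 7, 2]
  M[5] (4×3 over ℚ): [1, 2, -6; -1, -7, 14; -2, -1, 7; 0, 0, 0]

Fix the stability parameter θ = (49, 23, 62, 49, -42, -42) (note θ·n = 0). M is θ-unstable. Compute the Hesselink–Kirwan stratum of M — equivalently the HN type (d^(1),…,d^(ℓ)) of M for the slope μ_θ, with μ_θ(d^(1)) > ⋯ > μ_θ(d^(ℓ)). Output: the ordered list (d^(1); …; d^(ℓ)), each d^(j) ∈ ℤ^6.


Via rank(M_{q-1}∘⋯∘M_p): M ≅ I[1,6], I[3,6], I[5,6], I[6,6].
μ_θ-semistable layers: μ^(1)=33/2; μ^(2)=27/4; μ^(3)=-42

((1, 1, 1, 1, 1, 1); (0, 0, 1, 1, 1, 1); (0, 0, 0, 0, 1, 2))


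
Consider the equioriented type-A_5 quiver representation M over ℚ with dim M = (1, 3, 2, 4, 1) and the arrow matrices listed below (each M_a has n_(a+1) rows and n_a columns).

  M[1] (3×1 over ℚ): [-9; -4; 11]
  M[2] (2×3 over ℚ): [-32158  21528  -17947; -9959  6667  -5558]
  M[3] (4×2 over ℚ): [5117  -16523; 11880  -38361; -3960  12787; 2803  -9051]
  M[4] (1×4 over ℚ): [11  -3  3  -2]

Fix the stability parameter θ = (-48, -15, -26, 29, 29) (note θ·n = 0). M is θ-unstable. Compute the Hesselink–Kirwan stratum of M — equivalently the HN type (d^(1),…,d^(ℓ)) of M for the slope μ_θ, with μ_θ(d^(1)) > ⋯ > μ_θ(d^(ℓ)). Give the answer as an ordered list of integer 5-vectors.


Via rank(M_{q-1}∘⋯∘M_p): M ≅ I[1,5], I[2,2], I[2,4], I[4,4]^2.
μ_θ-semistable layers: μ^(1)=29; μ^(2)=-15; μ^(3)=-41/2; μ^(4)=-48

((0, 0, 0, 4, 1); (0, 1, 0, 0, 0); (0, 2, 2, 0, 0); (1, 0, 0, 0, 0))


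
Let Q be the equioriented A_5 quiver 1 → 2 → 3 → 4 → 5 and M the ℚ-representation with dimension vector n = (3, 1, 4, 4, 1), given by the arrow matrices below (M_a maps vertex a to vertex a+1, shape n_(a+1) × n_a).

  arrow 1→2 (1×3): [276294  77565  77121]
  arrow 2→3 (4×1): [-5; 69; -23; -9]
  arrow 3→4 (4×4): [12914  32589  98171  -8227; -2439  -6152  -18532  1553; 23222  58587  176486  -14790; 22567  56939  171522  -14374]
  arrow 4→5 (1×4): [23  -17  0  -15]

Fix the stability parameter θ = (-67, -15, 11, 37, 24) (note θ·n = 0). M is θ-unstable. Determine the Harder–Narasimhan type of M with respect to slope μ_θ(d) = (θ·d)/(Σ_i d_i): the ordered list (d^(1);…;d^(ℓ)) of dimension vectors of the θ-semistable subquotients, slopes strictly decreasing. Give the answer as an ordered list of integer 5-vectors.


Barcode: M ≅ I[1,1]^2, I[1,5], I[3,4]^3. HN layers by μ_θ (5 steps, strictly decreasing):
  μ^(1)=37; μ^(2)=61/2; μ^(3)=11; μ^(4)=-15; μ^(5)=-67

((0, 0, 0, 3, 0); (0, 0, 0, 1, 1); (0, 0, 4, 0, 0); (0, 1, 0, 0, 0); (3, 0, 0, 0, 0))


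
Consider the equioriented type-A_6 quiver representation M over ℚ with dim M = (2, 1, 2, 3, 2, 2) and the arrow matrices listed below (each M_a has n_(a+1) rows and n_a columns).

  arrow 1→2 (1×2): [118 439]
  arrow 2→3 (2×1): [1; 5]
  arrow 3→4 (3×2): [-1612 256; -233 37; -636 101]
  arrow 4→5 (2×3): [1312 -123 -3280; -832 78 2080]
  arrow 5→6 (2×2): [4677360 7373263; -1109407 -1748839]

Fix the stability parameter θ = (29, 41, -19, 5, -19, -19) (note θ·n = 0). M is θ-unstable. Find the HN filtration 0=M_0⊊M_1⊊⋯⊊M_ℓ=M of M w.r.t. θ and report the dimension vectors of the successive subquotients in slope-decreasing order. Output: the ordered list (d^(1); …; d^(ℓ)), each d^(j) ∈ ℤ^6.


Barcode: M ≅ I[1,1], I[1,4], I[3,6], I[4,4], I[5,6]. HN layers by μ_θ (5 steps, strictly decreasing):
  μ^(1)=29; μ^(2)=14; μ^(3)=5; μ^(4)=-11; μ^(5)=-19

((1, 0, 0, 0, 0, 0); (1, 1, 1, 1, 0, 0); (0, 0, 0, 1, 0, 0); (0, 0, 0, 1, 1, 1); (0, 0, 1, 0, 1, 1))


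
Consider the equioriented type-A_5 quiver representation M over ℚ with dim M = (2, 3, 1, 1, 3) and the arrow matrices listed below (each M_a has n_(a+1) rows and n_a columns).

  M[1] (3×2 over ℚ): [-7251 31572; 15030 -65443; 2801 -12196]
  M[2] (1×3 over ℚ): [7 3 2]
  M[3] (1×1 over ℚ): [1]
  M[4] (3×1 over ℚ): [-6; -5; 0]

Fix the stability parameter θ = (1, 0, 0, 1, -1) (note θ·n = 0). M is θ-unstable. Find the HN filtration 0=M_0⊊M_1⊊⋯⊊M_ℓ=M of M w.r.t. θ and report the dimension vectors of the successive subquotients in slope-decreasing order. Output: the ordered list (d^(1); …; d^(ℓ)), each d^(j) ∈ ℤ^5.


Via rank(M_{q-1}∘⋯∘M_p): M ≅ I[1,2], I[1,5], I[2,2], I[5,5]^2.
μ_θ-semistable layers: μ^(1)=1/2; μ^(2)=1/5; μ^(3)=0; μ^(4)=-1

((1, 1, 0, 0, 0); (1, 1, 1, 1, 1); (0, 1, 0, 0, 0); (0, 0, 0, 0, 2))


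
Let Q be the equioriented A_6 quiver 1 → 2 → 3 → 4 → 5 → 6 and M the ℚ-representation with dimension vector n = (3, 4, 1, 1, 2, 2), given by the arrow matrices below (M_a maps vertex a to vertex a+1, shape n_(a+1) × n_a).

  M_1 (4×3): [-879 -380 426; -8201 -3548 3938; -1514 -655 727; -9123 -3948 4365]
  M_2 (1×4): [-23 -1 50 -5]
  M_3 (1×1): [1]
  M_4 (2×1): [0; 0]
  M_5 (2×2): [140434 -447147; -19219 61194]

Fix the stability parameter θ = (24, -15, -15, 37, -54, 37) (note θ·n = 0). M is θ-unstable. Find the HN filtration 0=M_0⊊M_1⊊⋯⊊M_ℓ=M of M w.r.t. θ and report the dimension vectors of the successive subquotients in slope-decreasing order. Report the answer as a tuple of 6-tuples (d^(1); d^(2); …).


Via rank(M_{q-1}∘⋯∘M_p): M ≅ I[1,2]^2, I[1,4], I[2,2], I[5,6]^2.
μ_θ-semistable layers: μ^(1)=37; μ^(2)=9/2; μ^(3)=-2; μ^(4)=-15; μ^(5)=-54

((0, 0, 0, 1, 0, 2); (2, 2, 0, 0, 0, 0); (1, 1, 1, 0, 0, 0); (0, 1, 0, 0, 0, 0); (0, 0, 0, 0, 2, 0))


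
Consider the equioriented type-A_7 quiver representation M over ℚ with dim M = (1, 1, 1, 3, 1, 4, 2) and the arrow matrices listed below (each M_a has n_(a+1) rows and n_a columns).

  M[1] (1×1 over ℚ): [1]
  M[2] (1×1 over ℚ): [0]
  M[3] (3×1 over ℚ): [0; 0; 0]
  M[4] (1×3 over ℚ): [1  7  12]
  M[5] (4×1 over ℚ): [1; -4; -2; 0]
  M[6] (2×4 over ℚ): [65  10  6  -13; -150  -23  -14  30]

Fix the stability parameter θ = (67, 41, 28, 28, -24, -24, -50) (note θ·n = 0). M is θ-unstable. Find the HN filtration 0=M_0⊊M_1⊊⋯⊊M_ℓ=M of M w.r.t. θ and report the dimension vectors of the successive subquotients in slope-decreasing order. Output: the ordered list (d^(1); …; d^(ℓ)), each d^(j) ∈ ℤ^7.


Barcode: M ≅ I[1,2], I[3,3], I[4,4]^2, I[4,7], I[6,6]^2, I[6,7]. HN layers by μ_θ (5 steps, strictly decreasing):
  μ^(1)=54; μ^(2)=28; μ^(3)=-35/2; μ^(4)=-24; μ^(5)=-37

((1, 1, 0, 0, 0, 0, 0); (0, 0, 1, 2, 0, 0, 0); (0, 0, 0, 1, 1, 1, 1); (0, 0, 0, 0, 0, 2, 0); (0, 0, 0, 0, 0, 1, 1))


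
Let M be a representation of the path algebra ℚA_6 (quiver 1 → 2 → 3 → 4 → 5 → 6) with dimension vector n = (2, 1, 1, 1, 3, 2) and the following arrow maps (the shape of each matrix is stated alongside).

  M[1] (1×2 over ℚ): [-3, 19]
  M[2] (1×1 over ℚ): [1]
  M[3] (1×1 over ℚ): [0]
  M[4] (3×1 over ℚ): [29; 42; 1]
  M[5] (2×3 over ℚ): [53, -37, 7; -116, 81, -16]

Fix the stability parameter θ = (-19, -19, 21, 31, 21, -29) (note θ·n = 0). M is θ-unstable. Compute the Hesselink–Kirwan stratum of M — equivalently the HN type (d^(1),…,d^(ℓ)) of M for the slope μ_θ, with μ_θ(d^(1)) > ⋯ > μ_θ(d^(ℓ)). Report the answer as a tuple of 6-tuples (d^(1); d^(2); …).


Barcode: M ≅ I[1,1], I[1,3], I[4,6], I[5,5], I[5,6]. HN layers by μ_θ (4 steps, strictly decreasing):
  μ^(1)=21; μ^(2)=23/3; μ^(3)=-4; μ^(4)=-19

((0, 0, 1, 0, 1, 0); (0, 0, 0, 1, 1, 1); (0, 0, 0, 0, 1, 1); (2, 1, 0, 0, 0, 0))


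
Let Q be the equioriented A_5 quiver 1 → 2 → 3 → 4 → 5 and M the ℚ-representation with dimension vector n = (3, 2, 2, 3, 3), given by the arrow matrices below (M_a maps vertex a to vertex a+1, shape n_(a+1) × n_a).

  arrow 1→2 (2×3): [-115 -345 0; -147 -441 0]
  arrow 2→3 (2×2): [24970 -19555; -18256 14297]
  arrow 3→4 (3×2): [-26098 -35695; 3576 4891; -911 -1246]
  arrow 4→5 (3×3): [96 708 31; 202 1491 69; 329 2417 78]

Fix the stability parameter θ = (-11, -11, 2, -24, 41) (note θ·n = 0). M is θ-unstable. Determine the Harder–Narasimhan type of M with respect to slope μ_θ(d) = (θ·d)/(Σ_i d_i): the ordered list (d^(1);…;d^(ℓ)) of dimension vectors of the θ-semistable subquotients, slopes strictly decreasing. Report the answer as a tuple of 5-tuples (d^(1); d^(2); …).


Interval decomposition of M: I[1,1]^2, I[1,5], I[2,5], I[4,5].
HN type (ℓ=3): μ^(1)=41; μ^(2)=-11; μ^(3)=-24

((0, 0, 0, 0, 3); (3, 2, 2, 2, 0); (0, 0, 0, 1, 0))


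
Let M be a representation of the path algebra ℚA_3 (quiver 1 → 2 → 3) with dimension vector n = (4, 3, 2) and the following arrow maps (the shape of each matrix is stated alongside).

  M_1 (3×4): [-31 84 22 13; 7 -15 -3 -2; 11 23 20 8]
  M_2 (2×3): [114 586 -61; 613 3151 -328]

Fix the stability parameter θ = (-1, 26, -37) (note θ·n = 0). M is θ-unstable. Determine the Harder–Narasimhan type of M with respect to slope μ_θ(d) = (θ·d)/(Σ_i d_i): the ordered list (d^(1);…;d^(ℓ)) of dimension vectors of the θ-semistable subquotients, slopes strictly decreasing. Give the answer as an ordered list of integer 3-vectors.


Via rank(M_{q-1}∘⋯∘M_p): M ≅ I[1,1], I[1,2], I[1,3]^2.
μ_θ-semistable layers: μ^(1)=26; μ^(2)=-1; μ^(3)=-4

((0, 1, 0); (2, 0, 0); (2, 2, 2))


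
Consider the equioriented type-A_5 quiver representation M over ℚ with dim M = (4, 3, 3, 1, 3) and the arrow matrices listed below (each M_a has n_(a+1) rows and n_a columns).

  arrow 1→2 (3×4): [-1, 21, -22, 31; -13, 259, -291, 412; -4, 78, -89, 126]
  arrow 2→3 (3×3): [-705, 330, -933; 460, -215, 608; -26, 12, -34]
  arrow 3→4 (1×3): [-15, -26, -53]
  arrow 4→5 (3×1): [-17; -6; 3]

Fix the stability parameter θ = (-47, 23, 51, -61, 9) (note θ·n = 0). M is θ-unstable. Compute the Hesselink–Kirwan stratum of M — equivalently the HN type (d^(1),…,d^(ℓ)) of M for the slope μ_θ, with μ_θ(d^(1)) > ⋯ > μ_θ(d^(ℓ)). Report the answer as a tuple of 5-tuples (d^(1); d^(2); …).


Barcode: M ≅ I[1,1], I[1,2], I[1,3], I[1,5], I[3,3], I[5,5]^2. HN layers by μ_θ (5 steps, strictly decreasing):
  μ^(1)=51; μ^(2)=23; μ^(3)=9; μ^(4)=13/3; μ^(5)=-47

((0, 0, 2, 0, 0); (0, 2, 0, 0, 0); (0, 0, 0, 0, 3); (0, 1, 1, 1, 0); (4, 0, 0, 0, 0))


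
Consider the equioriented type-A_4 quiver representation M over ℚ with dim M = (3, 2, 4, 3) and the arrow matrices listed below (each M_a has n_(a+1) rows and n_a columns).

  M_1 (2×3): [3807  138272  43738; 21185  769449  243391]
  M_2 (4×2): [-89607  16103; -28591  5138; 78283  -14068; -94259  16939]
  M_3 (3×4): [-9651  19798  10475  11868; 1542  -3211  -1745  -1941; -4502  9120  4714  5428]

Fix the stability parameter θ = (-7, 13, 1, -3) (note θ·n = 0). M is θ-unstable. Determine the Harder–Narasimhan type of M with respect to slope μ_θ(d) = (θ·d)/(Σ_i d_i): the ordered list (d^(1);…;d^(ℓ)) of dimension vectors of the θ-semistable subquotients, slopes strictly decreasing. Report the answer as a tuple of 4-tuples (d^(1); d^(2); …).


Interval decomposition of M: I[1,1], I[1,4]^2, I[3,3]^2, I[4,4].
HN type (ℓ=4): μ^(1)=11/3; μ^(2)=1; μ^(3)=-3; μ^(4)=-7

((0, 2, 2, 2); (0, 0, 2, 0); (0, 0, 0, 1); (3, 0, 0, 0))


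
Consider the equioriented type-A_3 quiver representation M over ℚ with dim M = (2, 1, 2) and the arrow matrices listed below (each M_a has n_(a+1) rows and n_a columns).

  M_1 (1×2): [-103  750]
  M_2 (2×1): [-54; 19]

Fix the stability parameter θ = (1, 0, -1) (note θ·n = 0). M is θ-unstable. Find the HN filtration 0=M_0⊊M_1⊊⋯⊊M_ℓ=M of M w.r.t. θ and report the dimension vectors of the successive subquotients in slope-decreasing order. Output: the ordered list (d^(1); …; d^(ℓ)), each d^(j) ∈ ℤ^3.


Via rank(M_{q-1}∘⋯∘M_p): M ≅ I[1,1], I[1,3], I[3,3].
μ_θ-semistable layers: μ^(1)=1; μ^(2)=0; μ^(3)=-1

((1, 0, 0); (1, 1, 1); (0, 0, 1))


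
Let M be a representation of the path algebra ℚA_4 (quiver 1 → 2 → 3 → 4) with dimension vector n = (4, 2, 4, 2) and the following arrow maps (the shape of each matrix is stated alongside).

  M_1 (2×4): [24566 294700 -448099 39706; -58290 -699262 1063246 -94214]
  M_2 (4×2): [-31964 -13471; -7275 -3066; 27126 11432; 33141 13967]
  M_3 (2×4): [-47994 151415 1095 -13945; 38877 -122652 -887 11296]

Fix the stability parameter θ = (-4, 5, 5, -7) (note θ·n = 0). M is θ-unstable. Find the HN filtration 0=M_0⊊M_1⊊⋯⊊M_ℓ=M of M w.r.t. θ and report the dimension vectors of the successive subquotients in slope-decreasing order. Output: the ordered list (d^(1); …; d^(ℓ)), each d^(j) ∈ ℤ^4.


Via rank(M_{q-1}∘⋯∘M_p): M ≅ I[1,1]^2, I[1,4]^2, I[3,3]^2.
μ_θ-semistable layers: μ^(1)=5; μ^(2)=1; μ^(3)=-4

((0, 0, 2, 0); (0, 2, 2, 2); (4, 0, 0, 0))
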